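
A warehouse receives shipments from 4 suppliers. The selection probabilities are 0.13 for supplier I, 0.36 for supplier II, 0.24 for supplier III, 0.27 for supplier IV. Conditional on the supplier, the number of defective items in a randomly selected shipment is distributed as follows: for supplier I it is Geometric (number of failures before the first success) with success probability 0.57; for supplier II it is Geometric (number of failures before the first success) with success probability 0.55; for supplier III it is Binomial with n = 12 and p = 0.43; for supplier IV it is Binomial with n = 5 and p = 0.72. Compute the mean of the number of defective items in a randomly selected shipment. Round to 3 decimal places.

2.603

Component means — I: 0.754386; II: 0.818182; III: 5.16; IV: 3.6.
E[X] = 0.13·0.754386 + 0.36·0.818182 + 0.24·5.16 + 0.27·3.6 = 2.60302.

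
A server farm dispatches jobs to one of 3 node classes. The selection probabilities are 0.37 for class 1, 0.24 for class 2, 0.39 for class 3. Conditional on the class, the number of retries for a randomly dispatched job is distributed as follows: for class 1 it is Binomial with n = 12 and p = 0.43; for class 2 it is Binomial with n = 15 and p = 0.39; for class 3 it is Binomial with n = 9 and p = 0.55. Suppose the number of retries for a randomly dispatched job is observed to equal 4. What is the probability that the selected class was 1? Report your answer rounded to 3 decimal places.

Likelihoods P(X=4 | ·): 1: 0.188572; 2: 0.13741; 3: 0.212757.
Posterior ∝ prior × likelihood. Numerator for 1: 0.37·0.188572 = 0.0697717.
Normalizing constant: 0.37·0.188572 + 0.24·0.13741 + 0.39·0.212757 = 0.185725.
P(1 | observation) = 0.0697717 / 0.185725 = 0.375671.

0.376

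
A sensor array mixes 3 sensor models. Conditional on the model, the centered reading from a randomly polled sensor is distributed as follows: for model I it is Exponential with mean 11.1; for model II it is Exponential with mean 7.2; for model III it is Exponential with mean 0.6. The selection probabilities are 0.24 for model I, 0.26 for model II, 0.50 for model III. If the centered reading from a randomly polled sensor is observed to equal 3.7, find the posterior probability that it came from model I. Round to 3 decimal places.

0.399

Likelihoods f(3.7 | ·): I: 0.0645524; II: 0.0830785; III: 0.00349703.
Posterior ∝ prior × likelihood. Numerator for I: 0.24·0.0645524 = 0.0154926.
Normalizing constant: 0.24·0.0645524 + 0.26·0.0830785 + 0.5·0.00349703 = 0.0388415.
P(I | observation) = 0.0154926 / 0.0388415 = 0.398867.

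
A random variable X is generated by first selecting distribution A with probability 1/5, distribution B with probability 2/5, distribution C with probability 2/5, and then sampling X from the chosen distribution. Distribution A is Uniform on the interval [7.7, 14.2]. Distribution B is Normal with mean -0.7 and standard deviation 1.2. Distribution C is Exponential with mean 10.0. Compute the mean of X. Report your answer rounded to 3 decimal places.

Component means — A: 10.95; B: -0.7; C: 10.
E[X] = 0.2·10.95 + 0.4·-0.7 + 0.4·10 = 5.91.

5.910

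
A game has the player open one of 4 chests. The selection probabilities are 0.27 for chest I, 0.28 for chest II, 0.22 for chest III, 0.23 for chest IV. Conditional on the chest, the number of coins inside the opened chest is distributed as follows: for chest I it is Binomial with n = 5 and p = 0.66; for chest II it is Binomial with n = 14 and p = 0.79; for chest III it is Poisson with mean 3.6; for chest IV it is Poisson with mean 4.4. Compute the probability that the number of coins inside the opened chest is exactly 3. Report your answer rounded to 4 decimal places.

Conditional on each chest, P(X = 3): I: 0.332345; II: 6.2863e-06; III: 0.212469; IV: 0.174305.
By total probability, P(X = 3) = 0.27·0.332345 + 0.28·6.2863e-06 + 0.22·0.212469 + 0.23·0.174305 = 0.176569.

0.1766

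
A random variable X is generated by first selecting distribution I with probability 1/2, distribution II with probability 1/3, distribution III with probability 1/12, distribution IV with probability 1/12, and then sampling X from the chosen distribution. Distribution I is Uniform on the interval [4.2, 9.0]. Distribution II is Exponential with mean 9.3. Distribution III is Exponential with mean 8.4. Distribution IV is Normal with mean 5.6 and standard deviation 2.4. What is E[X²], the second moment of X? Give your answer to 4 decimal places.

For each component E[X²] = Var + (mean)², giving I: 45.48; II: 172.98; III: 141.12; IV: 37.12.
Overall E[X²] = 0.5·45.48 + 0.333333·172.98 + 0.0833333·141.12 + 0.0833333·37.12 = 95.2533.

95.2533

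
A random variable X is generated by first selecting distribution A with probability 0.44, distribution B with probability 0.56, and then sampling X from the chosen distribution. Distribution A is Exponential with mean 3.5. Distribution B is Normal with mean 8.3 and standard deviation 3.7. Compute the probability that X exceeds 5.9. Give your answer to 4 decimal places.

Conditional on each component, P(X > 5.9): A: 0.185312; B: 0.741717.
By total probability, P(X > 5.9) = 0.44·0.185312 + 0.56·0.741717 = 0.496899.

0.4969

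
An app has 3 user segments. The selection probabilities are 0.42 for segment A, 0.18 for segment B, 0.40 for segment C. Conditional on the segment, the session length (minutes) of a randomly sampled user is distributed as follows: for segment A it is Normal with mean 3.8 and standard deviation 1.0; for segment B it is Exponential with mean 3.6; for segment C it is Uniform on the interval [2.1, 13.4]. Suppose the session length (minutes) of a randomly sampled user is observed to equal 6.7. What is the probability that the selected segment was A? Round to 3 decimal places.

Likelihoods f(6.7 | ·): A: 0.00595253; B: 0.0431944; C: 0.0884956.
Posterior ∝ prior × likelihood. Numerator for A: 0.42·0.00595253 = 0.00250006.
Normalizing constant: 0.42·0.00595253 + 0.18·0.0431944 + 0.4·0.0884956 = 0.0456733.
P(A | observation) = 0.00250006 / 0.0456733 = 0.054738.

0.055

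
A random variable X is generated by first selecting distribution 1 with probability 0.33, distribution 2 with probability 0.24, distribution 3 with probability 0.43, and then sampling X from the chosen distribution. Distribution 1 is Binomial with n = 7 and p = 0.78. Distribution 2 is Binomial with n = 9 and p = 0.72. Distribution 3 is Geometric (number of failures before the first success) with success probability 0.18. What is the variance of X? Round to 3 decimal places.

Per component, 1: μ=5.46, E[X²]=31.0128; 2: μ=6.48, E[X²]=43.8048; 3: μ=4.55556, E[X²]=46.0617.
E[X] = 0.33·5.46 + 0.24·6.48 + 0.43·4.55556 = 5.31589.
E[X²] = 0.33·31.0128 + 0.24·43.8048 + 0.43·46.0617 = 40.5539.
Var(X) = E[X²] − (E[X])² = 40.5539 − 28.2587 = 12.2952.

12.295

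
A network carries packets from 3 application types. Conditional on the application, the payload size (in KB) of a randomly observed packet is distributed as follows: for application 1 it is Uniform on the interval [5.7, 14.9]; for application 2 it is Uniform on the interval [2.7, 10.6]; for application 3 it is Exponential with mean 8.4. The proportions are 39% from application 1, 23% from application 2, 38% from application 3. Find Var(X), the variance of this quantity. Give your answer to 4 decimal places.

32.7575

Per component, 1: μ=10.3, E[X²]=113.143; 2: μ=6.65, E[X²]=49.4233; 3: μ=8.4, E[X²]=141.12.
E[X] = 0.39·10.3 + 0.23·6.65 + 0.38·8.4 = 8.7385.
E[X²] = 0.39·113.143 + 0.23·49.4233 + 0.38·141.12 = 109.119.
Var(X) = E[X²] − (E[X])² = 109.119 − 76.3614 = 32.7575.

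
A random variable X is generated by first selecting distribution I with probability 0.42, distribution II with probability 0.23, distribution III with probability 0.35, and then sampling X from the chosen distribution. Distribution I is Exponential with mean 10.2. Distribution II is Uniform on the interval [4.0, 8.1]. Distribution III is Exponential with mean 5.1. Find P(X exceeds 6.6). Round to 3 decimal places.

Conditional on each component, P(X > 6.6): I: 0.523583; II: 0.365854; III: 0.27414.
By total probability, P(X > 6.6) = 0.42·0.523583 + 0.23·0.365854 + 0.35·0.27414 = 0.4.

0.400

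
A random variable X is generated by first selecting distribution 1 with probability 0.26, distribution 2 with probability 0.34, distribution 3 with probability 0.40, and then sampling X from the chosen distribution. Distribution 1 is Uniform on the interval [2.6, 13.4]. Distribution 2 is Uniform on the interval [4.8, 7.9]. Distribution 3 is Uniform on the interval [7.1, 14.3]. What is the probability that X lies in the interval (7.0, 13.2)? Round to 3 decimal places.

Conditional on each component, P(7.0 < X < 13.2): 1: 0.574074; 2: 0.290323; 3: 0.847222.
By total probability, P(7.0 < X < 13.2) = 0.26·0.574074 + 0.34·0.290323 + 0.4·0.847222 = 0.586858.

0.587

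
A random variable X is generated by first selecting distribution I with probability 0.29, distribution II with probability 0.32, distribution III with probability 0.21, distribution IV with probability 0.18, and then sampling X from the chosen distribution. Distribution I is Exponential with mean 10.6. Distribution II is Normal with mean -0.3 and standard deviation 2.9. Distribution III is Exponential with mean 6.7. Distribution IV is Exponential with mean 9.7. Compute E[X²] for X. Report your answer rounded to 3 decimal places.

120.615

For each component E[X²] = Var + (mean)², giving I: 224.72; II: 8.5; III: 89.78; IV: 188.18.
Overall E[X²] = 0.29·224.72 + 0.32·8.5 + 0.21·89.78 + 0.18·188.18 = 120.615.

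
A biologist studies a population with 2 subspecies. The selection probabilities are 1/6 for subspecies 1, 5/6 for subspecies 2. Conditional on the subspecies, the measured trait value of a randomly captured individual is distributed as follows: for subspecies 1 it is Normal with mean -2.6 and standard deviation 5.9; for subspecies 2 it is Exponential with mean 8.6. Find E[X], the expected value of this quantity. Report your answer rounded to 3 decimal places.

6.733

Component means — 1: -2.6; 2: 8.6.
E[X] = 0.166667·-2.6 + 0.833333·8.6 = 6.73333.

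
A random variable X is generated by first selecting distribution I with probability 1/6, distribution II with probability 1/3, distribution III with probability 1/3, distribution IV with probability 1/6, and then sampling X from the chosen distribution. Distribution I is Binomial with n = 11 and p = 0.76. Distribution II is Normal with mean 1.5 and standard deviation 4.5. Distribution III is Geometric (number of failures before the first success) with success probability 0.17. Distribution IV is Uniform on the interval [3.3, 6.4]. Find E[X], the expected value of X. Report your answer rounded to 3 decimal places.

4.329

Component means — I: 8.36; II: 1.5; III: 4.88235; IV: 4.85.
E[X] = 0.166667·8.36 + 0.333333·1.5 + 0.333333·4.88235 + 0.166667·4.85 = 4.32912.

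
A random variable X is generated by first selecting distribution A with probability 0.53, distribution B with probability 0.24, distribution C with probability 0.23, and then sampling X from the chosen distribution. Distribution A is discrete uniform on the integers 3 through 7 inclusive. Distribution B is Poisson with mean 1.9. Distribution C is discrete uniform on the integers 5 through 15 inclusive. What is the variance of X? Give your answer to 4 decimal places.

Per component, A: μ=5, E[X²]=27; B: μ=1.9, E[X²]=5.51; C: μ=10, E[X²]=110.
E[X] = 0.53·5 + 0.24·1.9 + 0.23·10 = 5.406.
E[X²] = 0.53·27 + 0.24·5.51 + 0.23·110 = 40.9324.
Var(X) = E[X²] − (E[X])² = 40.9324 − 29.2248 = 11.7076.

11.7076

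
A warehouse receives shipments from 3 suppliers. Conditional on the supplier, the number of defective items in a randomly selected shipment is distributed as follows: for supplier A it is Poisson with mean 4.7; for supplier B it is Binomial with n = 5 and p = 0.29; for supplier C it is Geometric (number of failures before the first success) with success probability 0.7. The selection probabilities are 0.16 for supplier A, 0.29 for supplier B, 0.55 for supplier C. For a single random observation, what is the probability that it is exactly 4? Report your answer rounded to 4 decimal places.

Conditional on each supplier, P(X = 4): A: 0.184925; B: 0.0251085; C: 0.00567.
By total probability, P(X = 4) = 0.16·0.184925 + 0.29·0.0251085 + 0.55·0.00567 = 0.039988.

0.0400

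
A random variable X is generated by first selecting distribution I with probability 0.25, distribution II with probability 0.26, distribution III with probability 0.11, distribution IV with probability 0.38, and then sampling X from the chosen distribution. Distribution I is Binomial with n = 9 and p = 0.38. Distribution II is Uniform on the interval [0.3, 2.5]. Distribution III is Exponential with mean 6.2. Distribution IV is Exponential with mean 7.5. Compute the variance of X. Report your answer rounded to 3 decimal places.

Per component, I: μ=3.42, E[X²]=13.8168; II: μ=1.4, E[X²]=2.36333; III: μ=6.2, E[X²]=76.88; IV: μ=7.5, E[X²]=112.5.
E[X] = 0.25·3.42 + 0.26·1.4 + 0.11·6.2 + 0.38·7.5 = 4.751.
E[X²] = 0.25·13.8168 + 0.26·2.36333 + 0.11·76.88 + 0.38·112.5 = 55.2755.
Var(X) = E[X²] − (E[X])² = 55.2755 − 22.572 = 32.7035.

32.703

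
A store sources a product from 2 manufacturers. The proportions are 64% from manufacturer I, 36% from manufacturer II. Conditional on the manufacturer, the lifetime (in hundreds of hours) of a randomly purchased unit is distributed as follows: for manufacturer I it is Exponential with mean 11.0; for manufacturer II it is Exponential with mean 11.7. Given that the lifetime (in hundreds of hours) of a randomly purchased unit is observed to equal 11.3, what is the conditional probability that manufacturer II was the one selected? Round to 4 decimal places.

Likelihoods f(11.3 | ·): I: 0.0325438; II: 0.0325362.
Posterior ∝ prior × likelihood. Numerator for II: 0.36·0.0325362 = 0.011713.
Normalizing constant: 0.64·0.0325438 + 0.36·0.0325362 = 0.0325411.
P(II | observation) = 0.011713 / 0.0325411 = 0.359946.

0.3599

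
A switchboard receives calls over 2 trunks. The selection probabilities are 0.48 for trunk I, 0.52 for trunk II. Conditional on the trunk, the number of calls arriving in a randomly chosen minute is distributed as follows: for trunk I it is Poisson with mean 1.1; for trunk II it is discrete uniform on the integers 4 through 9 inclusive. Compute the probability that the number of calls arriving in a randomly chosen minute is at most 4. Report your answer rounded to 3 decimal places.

Conditional on each trunk, P(X ≤ 4): I: 0.994565; II: 0.166667.
By total probability, P(X ≤ 4) = 0.48·0.994565 + 0.52·0.166667 = 0.564058.

0.564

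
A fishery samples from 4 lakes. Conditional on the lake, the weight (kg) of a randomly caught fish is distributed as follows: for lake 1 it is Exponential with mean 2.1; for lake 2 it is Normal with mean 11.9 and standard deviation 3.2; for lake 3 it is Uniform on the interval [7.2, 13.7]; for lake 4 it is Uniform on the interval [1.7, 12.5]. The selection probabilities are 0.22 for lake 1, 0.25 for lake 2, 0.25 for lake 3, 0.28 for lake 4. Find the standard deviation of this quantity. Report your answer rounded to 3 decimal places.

Per component, 1: μ=2.1, E[X²]=8.82; 2: μ=11.9, E[X²]=151.85; 3: μ=10.45, E[X²]=112.723; 4: μ=7.1, E[X²]=60.13.
E[X] = 0.22·2.1 + 0.25·11.9 + 0.25·10.45 + 0.28·7.1 = 8.0375.
E[X²] = 0.22·8.82 + 0.25·151.85 + 0.25·112.723 + 0.28·60.13 = 84.9201.
Var(X) = E[X²] − (E[X])² = 84.9201 − 64.6014 = 20.3187.
SD(X) = √20.3187 = 4.50763.

4.508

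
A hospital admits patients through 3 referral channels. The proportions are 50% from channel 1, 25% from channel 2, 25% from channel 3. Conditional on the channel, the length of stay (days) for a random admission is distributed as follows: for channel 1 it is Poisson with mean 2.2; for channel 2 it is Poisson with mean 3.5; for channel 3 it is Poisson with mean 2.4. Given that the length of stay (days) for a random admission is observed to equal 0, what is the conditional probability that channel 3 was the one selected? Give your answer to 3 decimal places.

Likelihoods P(X=0 | ·): 1: 0.110803; 2: 0.0301974; 3: 0.090718.
Posterior ∝ prior × likelihood. Numerator for 3: 0.25·0.090718 = 0.0226795.
Normalizing constant: 0.5·0.110803 + 0.25·0.0301974 + 0.25·0.090718 = 0.0856304.
P(3 | observation) = 0.0226795 / 0.0856304 = 0.264853.

0.265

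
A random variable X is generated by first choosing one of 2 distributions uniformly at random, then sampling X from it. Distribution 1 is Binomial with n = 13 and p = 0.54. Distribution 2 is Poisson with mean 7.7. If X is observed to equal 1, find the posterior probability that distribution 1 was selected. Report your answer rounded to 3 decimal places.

0.153

Likelihoods P(X=1 | ·): 1: 0.000630131; 2: 0.00348677.
Posterior ∝ prior × likelihood. Numerator for 1: 0.5·0.000630131 = 0.000315066.
Normalizing constant: 0.5·0.000630131 + 0.5·0.00348677 = 0.00205845.
P(1 | observation) = 0.000315066 / 0.00205845 = 0.15306.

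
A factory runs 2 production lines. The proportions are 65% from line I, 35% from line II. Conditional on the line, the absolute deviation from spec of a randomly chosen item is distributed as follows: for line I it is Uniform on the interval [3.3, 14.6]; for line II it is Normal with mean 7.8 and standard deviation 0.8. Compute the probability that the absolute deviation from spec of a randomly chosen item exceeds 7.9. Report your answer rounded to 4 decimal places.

Conditional on each line, P(X > 7.9): I: 0.59292; II: 0.450262.
By total probability, P(X > 7.9) = 0.65·0.59292 + 0.35·0.450262 = 0.54299.

0.5430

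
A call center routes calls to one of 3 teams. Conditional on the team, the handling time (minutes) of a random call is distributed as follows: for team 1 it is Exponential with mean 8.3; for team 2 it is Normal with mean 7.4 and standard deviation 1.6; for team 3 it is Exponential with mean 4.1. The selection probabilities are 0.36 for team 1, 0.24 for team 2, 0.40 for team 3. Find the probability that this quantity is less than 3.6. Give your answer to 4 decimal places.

0.3626

Conditional on each team, P(X < 3.6): 1: 0.351916; 2: 0.00877448; 3: 0.584407.
By total probability, P(X < 3.6) = 0.36·0.351916 + 0.24·0.00877448 + 0.4·0.584407 = 0.362558.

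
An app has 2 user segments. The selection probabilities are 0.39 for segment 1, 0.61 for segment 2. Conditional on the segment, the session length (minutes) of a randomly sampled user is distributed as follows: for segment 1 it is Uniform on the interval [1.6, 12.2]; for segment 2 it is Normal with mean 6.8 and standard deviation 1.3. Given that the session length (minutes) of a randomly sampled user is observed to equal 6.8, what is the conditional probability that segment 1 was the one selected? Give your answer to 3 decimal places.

0.164

Likelihoods f(6.8 | ·): 1: 0.0943396; 2: 0.306879.
Posterior ∝ prior × likelihood. Numerator for 1: 0.39·0.0943396 = 0.0367925.
Normalizing constant: 0.39·0.0943396 + 0.61·0.306879 = 0.223988.
P(1 | observation) = 0.0367925 / 0.223988 = 0.16426.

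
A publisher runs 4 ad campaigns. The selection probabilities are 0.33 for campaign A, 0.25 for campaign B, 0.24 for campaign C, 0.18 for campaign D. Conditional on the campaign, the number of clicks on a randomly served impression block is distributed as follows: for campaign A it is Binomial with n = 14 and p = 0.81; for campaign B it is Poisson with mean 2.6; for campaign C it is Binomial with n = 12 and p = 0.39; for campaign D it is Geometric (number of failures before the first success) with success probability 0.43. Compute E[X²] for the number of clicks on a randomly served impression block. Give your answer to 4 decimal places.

For each component E[X²] = Var + (mean)², giving A: 130.75; B: 9.36; C: 24.7572; D: 4.83991.
Overall E[X²] = 0.33·130.75 + 0.25·9.36 + 0.24·24.7572 + 0.18·4.83991 = 52.3005.

52.3005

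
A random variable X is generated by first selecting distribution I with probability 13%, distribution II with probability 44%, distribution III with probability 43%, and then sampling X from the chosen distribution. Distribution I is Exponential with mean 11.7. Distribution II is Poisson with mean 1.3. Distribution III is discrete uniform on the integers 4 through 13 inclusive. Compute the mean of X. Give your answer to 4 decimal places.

5.7480

Component means — I: 11.7; II: 1.3; III: 8.5.
E[X] = 0.13·11.7 + 0.44·1.3 + 0.43·8.5 = 5.748.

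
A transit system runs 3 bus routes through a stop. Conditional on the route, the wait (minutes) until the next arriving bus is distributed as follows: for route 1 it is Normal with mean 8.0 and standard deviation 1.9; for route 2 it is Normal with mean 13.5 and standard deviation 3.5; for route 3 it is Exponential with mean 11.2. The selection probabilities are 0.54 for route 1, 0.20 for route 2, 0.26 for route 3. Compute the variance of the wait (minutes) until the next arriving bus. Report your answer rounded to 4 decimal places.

Per component, 1: μ=8, E[X²]=67.61; 2: μ=13.5, E[X²]=194.5; 3: μ=11.2, E[X²]=250.88.
E[X] = 0.54·8 + 0.2·13.5 + 0.26·11.2 = 9.932.
E[X²] = 0.54·67.61 + 0.2·194.5 + 0.26·250.88 = 140.638.
Var(X) = E[X²] − (E[X])² = 140.638 − 98.6446 = 41.9936.

41.9936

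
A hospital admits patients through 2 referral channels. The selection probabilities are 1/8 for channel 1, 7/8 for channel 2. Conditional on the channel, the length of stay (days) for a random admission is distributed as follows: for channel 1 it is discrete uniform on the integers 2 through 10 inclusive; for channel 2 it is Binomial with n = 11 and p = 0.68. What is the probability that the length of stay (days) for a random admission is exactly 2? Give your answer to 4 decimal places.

Conditional on each channel, P(X = 2): 1: 0.111111; 2: 0.000894809.
By total probability, P(X = 2) = 0.125·0.111111 + 0.875·0.000894809 = 0.0146718.

0.0147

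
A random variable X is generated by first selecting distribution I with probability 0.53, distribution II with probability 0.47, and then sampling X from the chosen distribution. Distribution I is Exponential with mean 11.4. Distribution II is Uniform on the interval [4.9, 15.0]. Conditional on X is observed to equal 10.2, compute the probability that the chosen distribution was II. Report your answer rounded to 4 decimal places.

0.7101

Likelihoods f(10.2 | ·): I: 0.0358522; II: 0.0990099.
Posterior ∝ prior × likelihood. Numerator for II: 0.47·0.0990099 = 0.0465347.
Normalizing constant: 0.53·0.0358522 + 0.47·0.0990099 = 0.0655363.
P(II | observation) = 0.0465347 / 0.0655363 = 0.710059.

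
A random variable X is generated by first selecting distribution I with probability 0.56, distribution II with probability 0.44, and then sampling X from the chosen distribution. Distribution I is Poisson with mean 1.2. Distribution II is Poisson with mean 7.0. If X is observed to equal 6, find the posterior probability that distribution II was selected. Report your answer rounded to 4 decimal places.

0.9894

Likelihoods P(X=6 | ·): I: 0.00124911; II: 0.149003.
Posterior ∝ prior × likelihood. Numerator for II: 0.44·0.149003 = 0.0655612.
Normalizing constant: 0.56·0.00124911 + 0.44·0.149003 = 0.0662607.
P(II | observation) = 0.0655612 / 0.0662607 = 0.989443.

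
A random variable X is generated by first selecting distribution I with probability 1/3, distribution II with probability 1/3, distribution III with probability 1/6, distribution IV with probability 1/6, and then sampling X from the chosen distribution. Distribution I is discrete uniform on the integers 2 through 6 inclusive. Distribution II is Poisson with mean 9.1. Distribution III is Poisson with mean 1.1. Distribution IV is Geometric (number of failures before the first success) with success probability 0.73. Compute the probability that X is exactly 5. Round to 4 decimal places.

Conditional on each component, P(X = 5): I: 0.2; II: 0.0580692; III: 0.00446744; IV: 0.00104747.
By total probability, P(X = 5) = 0.333333·0.2 + 0.333333·0.0580692 + 0.166667·0.00446744 + 0.166667·0.00104747 = 0.0869422.

0.0869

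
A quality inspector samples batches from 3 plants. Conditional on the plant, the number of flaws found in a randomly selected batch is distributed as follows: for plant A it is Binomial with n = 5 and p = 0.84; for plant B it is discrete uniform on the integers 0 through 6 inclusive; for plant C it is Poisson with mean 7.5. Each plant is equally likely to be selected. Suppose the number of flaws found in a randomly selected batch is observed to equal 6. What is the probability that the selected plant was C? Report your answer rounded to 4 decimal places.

0.4890

Likelihoods P(X=6 | ·): A: 0; B: 0.142857; C: 0.136718.
Posterior ∝ prior × likelihood. Numerator for C: 0.333333·0.136718 = 0.0455727.
Normalizing constant: 0.333333·0 + 0.333333·0.142857 + 0.333333·0.136718 = 0.0931918.
P(C | observation) = 0.0455727 / 0.0931918 = 0.489021.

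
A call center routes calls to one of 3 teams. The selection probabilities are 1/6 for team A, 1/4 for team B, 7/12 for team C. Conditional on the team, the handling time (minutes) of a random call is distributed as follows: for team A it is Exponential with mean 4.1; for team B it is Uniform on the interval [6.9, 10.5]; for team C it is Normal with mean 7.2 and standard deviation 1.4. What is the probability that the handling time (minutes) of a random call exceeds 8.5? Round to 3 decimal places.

0.263

Conditional on each team, P(X > 8.5): A: 0.125786; B: 0.555556; C: 0.176556.
By total probability, P(X > 8.5) = 0.166667·0.125786 + 0.25·0.555556 + 0.583333·0.176556 = 0.262844.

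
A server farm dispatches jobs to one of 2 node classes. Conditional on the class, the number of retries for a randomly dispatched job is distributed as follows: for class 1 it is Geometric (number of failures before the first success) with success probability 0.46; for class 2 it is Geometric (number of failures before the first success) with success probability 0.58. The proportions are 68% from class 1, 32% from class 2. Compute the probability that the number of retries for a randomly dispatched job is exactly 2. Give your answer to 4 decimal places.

Conditional on each class, P(X = 2): 1: 0.134136; 2: 0.102312.
By total probability, P(X = 2) = 0.68·0.134136 + 0.32·0.102312 = 0.123952.

0.1240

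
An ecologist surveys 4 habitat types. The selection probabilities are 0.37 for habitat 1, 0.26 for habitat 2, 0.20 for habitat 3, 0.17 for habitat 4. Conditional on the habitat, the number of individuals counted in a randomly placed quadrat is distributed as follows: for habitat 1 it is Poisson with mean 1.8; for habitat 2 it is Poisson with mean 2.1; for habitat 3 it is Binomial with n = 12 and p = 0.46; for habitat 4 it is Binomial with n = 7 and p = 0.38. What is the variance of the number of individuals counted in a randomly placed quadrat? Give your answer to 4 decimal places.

4.0679

Per component, 1: μ=1.8, E[X²]=5.04; 2: μ=2.1, E[X²]=6.51; 3: μ=5.52, E[X²]=33.4512; 4: μ=2.66, E[X²]=8.7248.
E[X] = 0.37·1.8 + 0.26·2.1 + 0.2·5.52 + 0.17·2.66 = 2.7682.
E[X²] = 0.37·5.04 + 0.26·6.51 + 0.2·33.4512 + 0.17·8.7248 = 11.7309.
Var(X) = E[X²] − (E[X])² = 11.7309 − 7.66293 = 4.06792.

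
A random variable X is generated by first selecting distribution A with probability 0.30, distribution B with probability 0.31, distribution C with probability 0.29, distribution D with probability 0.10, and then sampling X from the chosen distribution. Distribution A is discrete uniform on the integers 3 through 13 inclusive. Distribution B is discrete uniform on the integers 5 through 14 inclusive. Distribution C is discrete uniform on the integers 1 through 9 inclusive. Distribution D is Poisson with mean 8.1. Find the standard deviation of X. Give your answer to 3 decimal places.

Per component, A: μ=8, E[X²]=74; B: μ=9.5, E[X²]=98.5; C: μ=5, E[X²]=31.6667; D: μ=8.1, E[X²]=73.71.
E[X] = 0.3·8 + 0.31·9.5 + 0.29·5 + 0.1·8.1 = 7.605.
E[X²] = 0.3·74 + 0.31·98.5 + 0.29·31.6667 + 0.1·73.71 = 69.2893.
Var(X) = E[X²] − (E[X])² = 69.2893 − 57.836 = 11.4533.
SD(X) = √11.4533 = 3.38427.

3.384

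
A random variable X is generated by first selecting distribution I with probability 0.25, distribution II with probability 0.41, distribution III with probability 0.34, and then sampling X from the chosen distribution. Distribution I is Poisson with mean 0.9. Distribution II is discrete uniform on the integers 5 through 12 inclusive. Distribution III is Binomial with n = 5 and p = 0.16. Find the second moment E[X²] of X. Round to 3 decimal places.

For each component E[X²] = Var + (mean)², giving I: 1.71; II: 77.5; III: 1.312.
Overall E[X²] = 0.25·1.71 + 0.41·77.5 + 0.34·1.312 = 32.6486.

32.649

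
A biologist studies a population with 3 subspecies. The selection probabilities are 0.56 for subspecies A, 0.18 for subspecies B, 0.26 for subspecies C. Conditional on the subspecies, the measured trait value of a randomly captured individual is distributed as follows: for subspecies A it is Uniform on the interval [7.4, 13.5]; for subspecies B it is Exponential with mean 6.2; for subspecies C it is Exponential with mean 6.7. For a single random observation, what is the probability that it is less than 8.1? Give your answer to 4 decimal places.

0.3779

Conditional on each subspecies, P(X < 8.1): A: 0.114754; B: 0.729221; C: 0.701491.
By total probability, P(X < 8.1) = 0.56·0.114754 + 0.18·0.729221 + 0.26·0.701491 = 0.37791.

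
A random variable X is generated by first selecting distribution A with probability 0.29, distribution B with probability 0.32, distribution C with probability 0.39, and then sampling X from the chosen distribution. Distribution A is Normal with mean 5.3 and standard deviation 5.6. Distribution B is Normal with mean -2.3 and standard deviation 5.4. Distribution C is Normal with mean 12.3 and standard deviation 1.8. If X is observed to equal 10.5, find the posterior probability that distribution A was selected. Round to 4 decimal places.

Likelihoods f(10.5 | ·): A: 0.0462901; B: 0.00445083; C: 0.134428.
Posterior ∝ prior × likelihood. Numerator for A: 0.29·0.0462901 = 0.0134241.
Normalizing constant: 0.29·0.0462901 + 0.32·0.00445083 + 0.39·0.134428 = 0.0672754.
P(A | observation) = 0.0134241 / 0.0672754 = 0.19954.

0.1995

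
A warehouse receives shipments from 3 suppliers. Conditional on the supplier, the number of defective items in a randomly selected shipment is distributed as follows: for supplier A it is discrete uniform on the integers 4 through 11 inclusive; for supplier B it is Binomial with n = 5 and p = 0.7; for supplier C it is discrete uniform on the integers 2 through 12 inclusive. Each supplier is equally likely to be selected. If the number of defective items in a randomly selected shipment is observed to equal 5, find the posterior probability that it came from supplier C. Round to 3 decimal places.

0.237

Likelihoods P(X=5 | ·): A: 0.125; B: 0.16807; C: 0.0909091.
Posterior ∝ prior × likelihood. Numerator for C: 0.333333·0.0909091 = 0.030303.
Normalizing constant: 0.333333·0.125 + 0.333333·0.16807 + 0.333333·0.0909091 = 0.127993.
P(C | observation) = 0.030303 / 0.127993 = 0.236755.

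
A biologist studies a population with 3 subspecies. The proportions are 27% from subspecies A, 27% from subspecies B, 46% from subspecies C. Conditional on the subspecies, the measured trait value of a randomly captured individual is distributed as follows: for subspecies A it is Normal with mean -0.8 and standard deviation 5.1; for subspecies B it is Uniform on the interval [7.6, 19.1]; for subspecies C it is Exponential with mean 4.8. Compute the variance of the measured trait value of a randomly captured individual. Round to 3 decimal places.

48.167

Per component, A: μ=-0.8, E[X²]=26.65; B: μ=13.35, E[X²]=189.243; C: μ=4.8, E[X²]=46.08.
E[X] = 0.27·-0.8 + 0.27·13.35 + 0.46·4.8 = 5.5965.
E[X²] = 0.27·26.65 + 0.27·189.243 + 0.46·46.08 = 79.488.
Var(X) = E[X²] − (E[X])² = 79.488 − 31.3208 = 48.1672.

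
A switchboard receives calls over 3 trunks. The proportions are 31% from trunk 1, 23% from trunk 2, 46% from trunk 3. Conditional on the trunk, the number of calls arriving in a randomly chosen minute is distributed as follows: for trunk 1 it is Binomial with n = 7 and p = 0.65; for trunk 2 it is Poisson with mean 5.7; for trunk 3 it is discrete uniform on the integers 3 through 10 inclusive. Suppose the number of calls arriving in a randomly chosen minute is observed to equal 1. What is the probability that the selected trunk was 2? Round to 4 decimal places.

Likelihoods P(X=1 | ·): 1: 0.00836411; 2: 0.019072; 3: 0.
Posterior ∝ prior × likelihood. Numerator for 2: 0.23·0.019072 = 0.00438656.
Normalizing constant: 0.31·0.00836411 + 0.23·0.019072 + 0.46·0 = 0.00697943.
P(2 | observation) = 0.00438656 / 0.00697943 = 0.628498.

0.6285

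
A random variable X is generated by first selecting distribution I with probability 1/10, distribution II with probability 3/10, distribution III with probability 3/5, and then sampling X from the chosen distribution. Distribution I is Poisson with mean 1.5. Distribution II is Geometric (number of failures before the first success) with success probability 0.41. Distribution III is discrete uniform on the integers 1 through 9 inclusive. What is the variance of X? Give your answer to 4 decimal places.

8.2206

Per component, I: μ=1.5, E[X²]=3.75; II: μ=1.43902, E[X²]=5.58061; III: μ=5, E[X²]=31.6667.
E[X] = 0.1·1.5 + 0.3·1.43902 + 0.6·5 = 3.58171.
E[X²] = 0.1·3.75 + 0.3·5.58061 + 0.6·31.6667 = 21.0492.
Var(X) = E[X²] − (E[X])² = 21.0492 − 12.8286 = 8.22055.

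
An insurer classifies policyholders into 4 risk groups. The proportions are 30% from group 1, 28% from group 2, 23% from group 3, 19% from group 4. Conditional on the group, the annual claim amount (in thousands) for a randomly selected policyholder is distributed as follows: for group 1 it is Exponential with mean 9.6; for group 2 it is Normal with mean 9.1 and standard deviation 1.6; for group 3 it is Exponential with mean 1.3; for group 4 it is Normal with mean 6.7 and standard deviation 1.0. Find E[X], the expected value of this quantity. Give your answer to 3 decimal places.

7.000

Component means — 1: 9.6; 2: 9.1; 3: 1.3; 4: 6.7.
E[X] = 0.3·9.6 + 0.28·9.1 + 0.23·1.3 + 0.19·6.7 = 7.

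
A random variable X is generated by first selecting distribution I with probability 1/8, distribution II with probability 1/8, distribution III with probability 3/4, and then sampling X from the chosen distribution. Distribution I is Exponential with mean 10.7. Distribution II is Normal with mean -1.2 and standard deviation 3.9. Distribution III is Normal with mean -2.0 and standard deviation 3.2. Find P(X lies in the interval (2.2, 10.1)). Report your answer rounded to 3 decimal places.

0.148

Conditional on each component, P(2.2 < X < 10.1): I: 0.425055; II: 0.189779; III: 0.0945977.
By total probability, P(2.2 < X < 10.1) = 0.125·0.425055 + 0.125·0.189779 + 0.75·0.0945977 = 0.147803.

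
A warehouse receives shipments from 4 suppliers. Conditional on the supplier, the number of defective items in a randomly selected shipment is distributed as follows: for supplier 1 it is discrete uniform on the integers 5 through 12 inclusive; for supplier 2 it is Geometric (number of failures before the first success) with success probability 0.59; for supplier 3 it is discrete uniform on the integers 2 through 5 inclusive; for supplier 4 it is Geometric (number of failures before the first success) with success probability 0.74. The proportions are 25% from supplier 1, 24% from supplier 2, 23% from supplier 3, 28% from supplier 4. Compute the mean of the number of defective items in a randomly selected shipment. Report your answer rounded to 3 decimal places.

3.195

Component means — 1: 8.5; 2: 0.694915; 3: 3.5; 4: 0.351351.
E[X] = 0.25·8.5 + 0.24·0.694915 + 0.23·3.5 + 0.28·0.351351 = 3.19516.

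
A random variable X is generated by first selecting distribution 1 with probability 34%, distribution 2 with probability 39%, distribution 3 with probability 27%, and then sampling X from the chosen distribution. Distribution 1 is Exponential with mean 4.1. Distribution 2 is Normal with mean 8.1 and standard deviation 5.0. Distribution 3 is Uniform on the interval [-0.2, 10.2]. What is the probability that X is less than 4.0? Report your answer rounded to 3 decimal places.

Conditional on each component, P(X < 4.0): 1: 0.623038; 2: 0.206108; 3: 0.403846.
By total probability, P(X < 4.0) = 0.34·0.623038 + 0.39·0.206108 + 0.27·0.403846 = 0.401253.

0.401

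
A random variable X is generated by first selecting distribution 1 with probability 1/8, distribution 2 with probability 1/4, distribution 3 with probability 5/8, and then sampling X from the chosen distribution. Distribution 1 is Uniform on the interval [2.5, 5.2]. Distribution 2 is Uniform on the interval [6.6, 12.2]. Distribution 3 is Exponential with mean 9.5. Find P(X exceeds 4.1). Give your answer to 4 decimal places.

Conditional on each component, P(X > 4.1): 1: 0.407407; 2: 1; 3: 0.649483.
By total probability, P(X > 4.1) = 0.125·0.407407 + 0.25·1 + 0.625·0.649483 = 0.706853.

0.7069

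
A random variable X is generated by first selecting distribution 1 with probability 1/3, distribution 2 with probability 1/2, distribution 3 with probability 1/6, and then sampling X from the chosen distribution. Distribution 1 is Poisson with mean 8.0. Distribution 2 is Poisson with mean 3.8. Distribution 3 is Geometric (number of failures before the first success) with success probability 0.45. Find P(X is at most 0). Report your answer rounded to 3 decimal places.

Conditional on each component, P(X ≤ 0): 1: 0.000335463; 2: 0.0223708; 3: 0.45.
By total probability, P(X ≤ 0) = 0.333333·0.000335463 + 0.5·0.0223708 + 0.166667·0.45 = 0.0862972.

0.086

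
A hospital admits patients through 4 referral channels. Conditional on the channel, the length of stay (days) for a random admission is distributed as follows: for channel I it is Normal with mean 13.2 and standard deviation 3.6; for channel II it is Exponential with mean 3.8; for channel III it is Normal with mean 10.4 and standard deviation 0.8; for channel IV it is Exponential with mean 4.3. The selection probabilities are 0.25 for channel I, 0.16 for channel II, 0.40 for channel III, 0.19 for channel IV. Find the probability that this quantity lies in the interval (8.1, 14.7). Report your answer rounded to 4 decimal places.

0.5833

Conditional on each channel, P(8.1 < X < 14.7): I: 0.583249; II: 0.0977585; III: 0.99798; IV: 0.119265.
By total probability, P(8.1 < X < 14.7) = 0.25·0.583249 + 0.16·0.0977585 + 0.4·0.99798 + 0.19·0.119265 = 0.583306.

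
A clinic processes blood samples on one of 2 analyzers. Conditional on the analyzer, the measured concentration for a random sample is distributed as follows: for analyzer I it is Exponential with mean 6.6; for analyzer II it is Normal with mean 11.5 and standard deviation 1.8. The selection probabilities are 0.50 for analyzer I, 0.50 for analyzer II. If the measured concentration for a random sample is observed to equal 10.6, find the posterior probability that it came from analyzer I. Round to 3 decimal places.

0.135

Likelihoods f(10.6 | ·): I: 0.0304055; II: 0.195592.
Posterior ∝ prior × likelihood. Numerator for I: 0.5·0.0304055 = 0.0152028.
Normalizing constant: 0.5·0.0304055 + 0.5·0.195592 = 0.112999.
P(I | observation) = 0.0152028 / 0.112999 = 0.134539.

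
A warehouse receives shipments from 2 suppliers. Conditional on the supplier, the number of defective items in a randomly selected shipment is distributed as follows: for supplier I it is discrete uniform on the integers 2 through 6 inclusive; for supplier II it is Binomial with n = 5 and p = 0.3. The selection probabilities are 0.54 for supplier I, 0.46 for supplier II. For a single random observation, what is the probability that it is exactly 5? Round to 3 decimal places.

Conditional on each supplier, P(X = 5): I: 0.2; II: 0.00243.
By total probability, P(X = 5) = 0.54·0.2 + 0.46·0.00243 = 0.109118.

0.109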